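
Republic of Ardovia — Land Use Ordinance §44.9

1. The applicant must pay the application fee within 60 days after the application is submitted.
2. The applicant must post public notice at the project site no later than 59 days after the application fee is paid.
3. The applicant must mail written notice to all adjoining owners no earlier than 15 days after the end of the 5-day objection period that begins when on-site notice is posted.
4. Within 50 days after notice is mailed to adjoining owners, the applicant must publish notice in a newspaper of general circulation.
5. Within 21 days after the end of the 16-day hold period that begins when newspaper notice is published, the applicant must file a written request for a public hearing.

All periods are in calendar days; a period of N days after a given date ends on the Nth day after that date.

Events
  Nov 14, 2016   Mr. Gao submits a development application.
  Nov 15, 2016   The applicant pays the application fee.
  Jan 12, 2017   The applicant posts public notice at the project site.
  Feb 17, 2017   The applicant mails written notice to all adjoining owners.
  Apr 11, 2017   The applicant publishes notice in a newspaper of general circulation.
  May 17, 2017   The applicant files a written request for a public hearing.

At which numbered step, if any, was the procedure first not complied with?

Step 4

Step 1: 60 days after Nov 14, 2016 (when the application is submitted) is Jan 13, 2017; Nov 15, 2016 is within that limit.
Step 2: 59 days after Nov 15, 2016 (when the application fee is paid) is Jan 13, 2017; completed Jan 12, 2017, before the deadline.
Step 3: the earliest permitted date is 15 days after Jan 17, 2017 (end of the 5-day objection period, which began when on-site notice is posted on Jan 12, 2017), i.e. Feb 1, 2017; done Feb 17, 2017 — permitted.
Step 4: 50 days after Feb 17, 2017 (when notice is mailed to adjoining owners) is Apr 8, 2017; Apr 11, 2017 misses that deadline by 3 days.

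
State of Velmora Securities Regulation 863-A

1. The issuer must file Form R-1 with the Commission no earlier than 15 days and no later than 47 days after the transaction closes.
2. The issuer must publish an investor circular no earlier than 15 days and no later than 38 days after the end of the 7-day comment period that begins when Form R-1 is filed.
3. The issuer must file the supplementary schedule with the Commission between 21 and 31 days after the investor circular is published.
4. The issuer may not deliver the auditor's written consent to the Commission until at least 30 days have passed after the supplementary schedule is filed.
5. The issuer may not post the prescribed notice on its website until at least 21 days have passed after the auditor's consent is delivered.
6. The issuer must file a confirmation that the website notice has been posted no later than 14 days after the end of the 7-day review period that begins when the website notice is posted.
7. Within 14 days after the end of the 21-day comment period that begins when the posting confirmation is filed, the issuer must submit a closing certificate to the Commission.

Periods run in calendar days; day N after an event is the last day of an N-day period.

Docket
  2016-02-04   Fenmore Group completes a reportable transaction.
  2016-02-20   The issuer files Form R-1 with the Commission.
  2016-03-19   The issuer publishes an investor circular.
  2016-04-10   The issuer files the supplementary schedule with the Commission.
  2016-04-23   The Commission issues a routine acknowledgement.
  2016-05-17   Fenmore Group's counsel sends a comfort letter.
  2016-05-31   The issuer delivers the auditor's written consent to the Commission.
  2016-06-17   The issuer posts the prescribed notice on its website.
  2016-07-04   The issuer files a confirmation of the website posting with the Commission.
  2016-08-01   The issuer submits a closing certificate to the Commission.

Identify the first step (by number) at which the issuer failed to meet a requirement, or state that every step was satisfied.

Step 1 — 15 and 47 days from 2016-02-04 (when the transaction closes) are 2016-02-19 and 2016-03-22 respectively; done 2016-02-20, which is between those dates.
Step 2 — 15 and 38 days from 2016-02-27 (end of the 7-day comment period, which began when Form R-1 is filed on 2016-02-20) are 2016-03-13 and 2016-04-05 respectively; 2016-03-19 falls inside that range.
Step 3 — 21 and 31 days from 2016-03-19 (when the investor circular is published) are 2016-04-09 and 2016-04-19 respectively; done 2016-04-10, which is between those dates.
Step 4 — must wait 30 days from 2016-04-10 (when the supplementary schedule is filed), so not before 2016-05-10; done 2016-05-31 — permitted.
Step 5 — must wait 21 days from 2016-05-31 (when the auditor's consent is delivered), so not before 2016-06-21; 2016-06-17 is 4 days before the earliest permitted date.
No need to go further; step 5 was not satisfied.

Step 5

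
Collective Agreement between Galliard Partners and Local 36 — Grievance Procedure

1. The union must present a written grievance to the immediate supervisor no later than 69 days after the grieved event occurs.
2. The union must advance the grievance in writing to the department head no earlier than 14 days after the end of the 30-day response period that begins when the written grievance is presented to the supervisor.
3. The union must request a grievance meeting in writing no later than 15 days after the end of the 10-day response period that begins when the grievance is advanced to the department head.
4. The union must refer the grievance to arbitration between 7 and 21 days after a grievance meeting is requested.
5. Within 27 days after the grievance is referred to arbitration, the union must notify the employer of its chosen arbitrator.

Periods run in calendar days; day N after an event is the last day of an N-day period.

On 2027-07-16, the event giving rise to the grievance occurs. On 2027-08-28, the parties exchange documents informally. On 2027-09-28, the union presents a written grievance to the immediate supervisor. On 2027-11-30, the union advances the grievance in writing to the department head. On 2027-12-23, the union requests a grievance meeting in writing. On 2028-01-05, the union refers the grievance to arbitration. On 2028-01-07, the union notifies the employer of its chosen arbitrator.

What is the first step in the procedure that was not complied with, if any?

Step 1

Step 1 — counting 69 days from 2027-07-16 (when the grieved event occurs) gives a deadline of 2027-09-23; done 2027-09-28 — 5 days late.
The analysis stops there.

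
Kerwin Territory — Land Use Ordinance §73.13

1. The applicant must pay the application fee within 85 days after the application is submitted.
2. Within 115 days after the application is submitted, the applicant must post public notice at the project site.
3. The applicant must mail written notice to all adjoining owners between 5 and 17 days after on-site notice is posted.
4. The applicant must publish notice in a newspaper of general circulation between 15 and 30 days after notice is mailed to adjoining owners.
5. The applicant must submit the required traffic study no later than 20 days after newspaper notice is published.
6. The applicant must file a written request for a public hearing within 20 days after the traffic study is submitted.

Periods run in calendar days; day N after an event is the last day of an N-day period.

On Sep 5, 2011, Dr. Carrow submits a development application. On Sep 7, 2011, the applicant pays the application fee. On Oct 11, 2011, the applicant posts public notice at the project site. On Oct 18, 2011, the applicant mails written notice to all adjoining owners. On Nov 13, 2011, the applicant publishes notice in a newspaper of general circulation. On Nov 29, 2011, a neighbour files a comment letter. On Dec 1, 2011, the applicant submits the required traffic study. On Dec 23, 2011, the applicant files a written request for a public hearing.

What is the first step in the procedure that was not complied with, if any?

Step 6

(1) due by Sep 5, 2011 + 85 days = Nov 29, 2011; completed Sep 7, 2011, before the deadline.
(2) due by Sep 5, 2011 + 115 days = Dec 29, 2011; done Oct 11, 2011 — timely.
(3) the permitted window runs from Oct 11, 2011 + 5 = Oct 16, 2011 to Oct 11, 2011 + 17 = Oct 28, 2011; Oct 18, 2011 falls inside that range.
(4) the permitted window runs from Oct 18, 2011 + 15 = Nov 2, 2011 to Oct 18, 2011 + 30 = Nov 17, 2011; done Nov 13, 2011 — within the window.
(5) due by Nov 13, 2011 + 20 days = Dec 3, 2011; Dec 1, 2011 is within that limit.
(6) due by Dec 1, 2011 + 20 days = Dec 21, 2011; not done until Dec 23, 2011, 2 days after the deadline.
That is the first point of non-compliance.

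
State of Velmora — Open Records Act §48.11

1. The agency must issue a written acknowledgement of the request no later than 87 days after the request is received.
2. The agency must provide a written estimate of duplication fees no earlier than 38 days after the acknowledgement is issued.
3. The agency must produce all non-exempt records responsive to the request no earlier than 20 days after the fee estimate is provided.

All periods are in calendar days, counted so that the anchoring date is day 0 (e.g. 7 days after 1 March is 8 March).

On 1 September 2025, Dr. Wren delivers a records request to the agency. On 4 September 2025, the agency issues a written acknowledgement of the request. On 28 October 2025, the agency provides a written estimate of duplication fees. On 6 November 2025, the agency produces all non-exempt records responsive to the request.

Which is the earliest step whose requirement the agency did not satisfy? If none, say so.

Step 3

Step 1: 87 days after 1 September 2025 (when the request is received) is 27 November 2025; completed 4 September 2025, before the deadline.
Step 2: the earliest permitted date is 38 days after 4 September 2025 (when the acknowledgement is issued), i.e. 12 October 2025; done 28 October 2025 — permitted.
Step 3: the earliest permitted date is 20 days after 28 October 2025 (when the fee estimate is provided), i.e. 17 November 2025; 6 November 2025 is 11 days before the earliest permitted date.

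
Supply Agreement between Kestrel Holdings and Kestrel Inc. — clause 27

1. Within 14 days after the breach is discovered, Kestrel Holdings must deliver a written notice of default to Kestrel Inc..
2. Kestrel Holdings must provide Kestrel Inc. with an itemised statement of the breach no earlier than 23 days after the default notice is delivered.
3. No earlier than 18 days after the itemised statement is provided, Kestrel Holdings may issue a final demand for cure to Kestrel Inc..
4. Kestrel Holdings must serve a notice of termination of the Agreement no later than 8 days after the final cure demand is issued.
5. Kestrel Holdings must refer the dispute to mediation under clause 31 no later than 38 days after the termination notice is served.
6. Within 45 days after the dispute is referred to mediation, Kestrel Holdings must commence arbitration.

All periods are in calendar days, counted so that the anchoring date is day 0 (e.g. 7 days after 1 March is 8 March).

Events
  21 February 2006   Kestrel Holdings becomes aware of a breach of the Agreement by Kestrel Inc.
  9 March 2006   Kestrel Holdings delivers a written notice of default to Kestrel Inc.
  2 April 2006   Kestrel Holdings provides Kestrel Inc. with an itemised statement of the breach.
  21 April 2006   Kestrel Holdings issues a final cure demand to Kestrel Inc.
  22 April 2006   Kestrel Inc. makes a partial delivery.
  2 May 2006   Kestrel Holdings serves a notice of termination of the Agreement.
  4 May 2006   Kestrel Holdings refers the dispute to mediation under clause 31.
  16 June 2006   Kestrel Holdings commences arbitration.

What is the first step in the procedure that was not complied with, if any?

Step 1

(1) due by 21 February 2006 + 14 days = 7 March 2006; 9 March 2006 misses that deadline by 2 days.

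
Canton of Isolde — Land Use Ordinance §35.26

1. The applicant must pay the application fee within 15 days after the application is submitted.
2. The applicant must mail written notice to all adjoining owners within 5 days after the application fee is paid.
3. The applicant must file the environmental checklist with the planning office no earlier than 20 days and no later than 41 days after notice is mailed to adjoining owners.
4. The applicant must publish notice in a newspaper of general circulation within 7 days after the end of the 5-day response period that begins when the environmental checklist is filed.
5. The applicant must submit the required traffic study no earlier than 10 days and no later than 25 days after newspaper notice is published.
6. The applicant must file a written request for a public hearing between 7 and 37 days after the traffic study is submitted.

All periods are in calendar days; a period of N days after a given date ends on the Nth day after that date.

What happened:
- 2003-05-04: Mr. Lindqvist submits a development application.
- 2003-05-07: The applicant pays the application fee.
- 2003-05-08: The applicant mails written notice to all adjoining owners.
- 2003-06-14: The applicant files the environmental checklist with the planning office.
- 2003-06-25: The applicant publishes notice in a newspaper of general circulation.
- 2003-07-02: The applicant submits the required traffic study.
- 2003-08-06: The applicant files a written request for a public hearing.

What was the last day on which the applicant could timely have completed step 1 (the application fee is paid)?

Step 1 runs from 2003-05-04, when the application is submitted. 15 days after 2003-05-04 is 2003-05-19.

2003-05-19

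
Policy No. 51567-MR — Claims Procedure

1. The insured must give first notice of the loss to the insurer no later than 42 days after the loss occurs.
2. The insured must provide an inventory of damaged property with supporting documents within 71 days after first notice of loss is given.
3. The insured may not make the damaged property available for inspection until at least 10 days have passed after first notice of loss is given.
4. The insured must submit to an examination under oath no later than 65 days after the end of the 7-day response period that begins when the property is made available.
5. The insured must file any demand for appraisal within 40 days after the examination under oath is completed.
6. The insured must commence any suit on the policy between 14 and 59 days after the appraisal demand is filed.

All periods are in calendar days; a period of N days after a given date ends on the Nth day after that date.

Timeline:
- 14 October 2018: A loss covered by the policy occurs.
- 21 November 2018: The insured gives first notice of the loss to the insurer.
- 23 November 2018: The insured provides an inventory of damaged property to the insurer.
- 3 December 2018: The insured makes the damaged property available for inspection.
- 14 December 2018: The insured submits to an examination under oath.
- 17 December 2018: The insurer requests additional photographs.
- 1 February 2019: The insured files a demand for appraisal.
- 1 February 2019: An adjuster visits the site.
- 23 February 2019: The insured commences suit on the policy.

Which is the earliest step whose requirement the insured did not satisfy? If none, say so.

Step 5

Step 1 — counting 42 days from 14 October 2018 (when the loss occurs) gives a deadline of 25 November 2018; 21 November 2018 is within that limit.
Step 2 — counting 71 days from 21 November 2018 (when first notice of loss is given) gives a deadline of 31 January 2019; 23 November 2018 is within that limit.
Step 3 — must wait 10 days from 21 November 2018 (when first notice of loss is given), so not before 1 December 2018; done 3 December 2018, after the minimum wait.
Step 4 — counting 65 days from 10 December 2018 (end of the 7-day response period, which began when the property is made available on 3 December 2018) gives a deadline of 13 February 2019; done 14 December 2018 — timely.
Step 5 — counting 40 days from 14 December 2018 (when the examination under oath is completed) gives a deadline of 23 January 2019; done 1 February 2019 — 9 days late.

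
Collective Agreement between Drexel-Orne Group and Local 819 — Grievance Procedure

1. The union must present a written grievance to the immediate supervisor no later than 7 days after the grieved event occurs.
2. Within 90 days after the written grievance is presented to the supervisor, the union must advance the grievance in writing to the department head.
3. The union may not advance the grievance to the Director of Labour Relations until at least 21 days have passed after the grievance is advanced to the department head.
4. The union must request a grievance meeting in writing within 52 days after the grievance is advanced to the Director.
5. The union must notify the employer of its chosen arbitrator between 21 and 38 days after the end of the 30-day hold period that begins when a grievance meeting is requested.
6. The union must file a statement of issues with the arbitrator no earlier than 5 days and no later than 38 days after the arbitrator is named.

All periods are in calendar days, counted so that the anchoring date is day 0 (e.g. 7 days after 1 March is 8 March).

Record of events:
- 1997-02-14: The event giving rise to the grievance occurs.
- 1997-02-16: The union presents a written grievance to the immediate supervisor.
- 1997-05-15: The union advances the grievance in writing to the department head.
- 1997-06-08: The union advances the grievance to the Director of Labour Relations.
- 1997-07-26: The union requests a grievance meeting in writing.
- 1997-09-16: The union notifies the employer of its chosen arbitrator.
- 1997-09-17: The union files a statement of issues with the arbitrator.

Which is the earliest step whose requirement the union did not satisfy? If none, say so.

Step 1: 7 days after 1997-02-14 (when the grieved event occurs) is 1997-02-21; done 1997-02-16 — timely.
Step 2: 90 days after 1997-02-16 (when the written grievance is presented to the supervisor) is 1997-05-17; completed 1997-05-15, before the deadline.
Step 3: the earliest permitted date is 21 days after 1997-05-15 (when the grievance is advanced to the department head), i.e. 1997-06-05; done 1997-06-08 — permitted.
Step 4: 52 days after 1997-06-08 (when the grievance is advanced to the Director) is 1997-07-30; completed 1997-07-26, before the deadline.
Step 5: the window is 21–38 days after 1997-08-25 (end of the 30-day hold period, which began when a grievance meeting is requested on 1997-07-26), so 1997-09-15 through 1997-10-02; done 1997-09-16, which is between those dates.
Step 6: the window is 5–38 days after 1997-09-16 (when the arbitrator is named), so 1997-09-21 through 1997-10-24; 1997-09-17 is 4 days too early.
Later steps need not be reached.

Step 6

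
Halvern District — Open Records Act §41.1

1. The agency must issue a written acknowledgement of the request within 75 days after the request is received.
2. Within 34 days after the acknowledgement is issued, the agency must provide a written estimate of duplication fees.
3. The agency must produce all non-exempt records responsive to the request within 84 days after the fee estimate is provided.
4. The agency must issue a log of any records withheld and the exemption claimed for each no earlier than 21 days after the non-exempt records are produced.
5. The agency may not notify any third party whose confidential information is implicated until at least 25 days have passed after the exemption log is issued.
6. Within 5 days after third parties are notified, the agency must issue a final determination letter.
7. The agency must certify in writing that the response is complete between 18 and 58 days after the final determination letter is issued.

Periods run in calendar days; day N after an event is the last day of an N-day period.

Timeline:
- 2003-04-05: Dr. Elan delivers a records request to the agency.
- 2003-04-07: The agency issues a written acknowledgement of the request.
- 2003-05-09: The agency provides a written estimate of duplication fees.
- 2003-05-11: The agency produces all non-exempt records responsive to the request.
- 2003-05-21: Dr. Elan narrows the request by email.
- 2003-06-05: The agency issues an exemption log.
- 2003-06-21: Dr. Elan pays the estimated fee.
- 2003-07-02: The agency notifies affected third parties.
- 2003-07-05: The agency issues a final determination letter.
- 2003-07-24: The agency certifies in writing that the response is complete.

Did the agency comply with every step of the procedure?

Step 1: 75 days after 2003-04-05 (when the request is received) is 2003-06-19; 2003-04-07 is within that limit.
Step 2: 34 days after 2003-04-07 (when the acknowledgement is issued) is 2003-05-11; 2003-05-09 is within that limit.
Step 3: 84 days after 2003-05-09 (when the fee estimate is provided) is 2003-08-01; done 2003-05-11 — timely.
Step 4: the earliest permitted date is 21 days after 2003-05-11 (when the non-exempt records are produced), i.e. 2003-06-01; done 2003-06-05 — permitted.
Step 5: the earliest permitted date is 25 days after 2003-06-05 (when the exemption log is issued), i.e. 2003-06-30; done 2003-07-02, after the minimum wait.
Step 6: 5 days after 2003-07-02 (when third parties are notified) is 2003-07-07; completed 2003-07-05, before the deadline.
Step 7: the window is 18–58 days after 2003-07-05 (when the final determination letter is issued), so 2003-07-23 through 2003-09-01; 2003-07-24 falls inside that range.

Yes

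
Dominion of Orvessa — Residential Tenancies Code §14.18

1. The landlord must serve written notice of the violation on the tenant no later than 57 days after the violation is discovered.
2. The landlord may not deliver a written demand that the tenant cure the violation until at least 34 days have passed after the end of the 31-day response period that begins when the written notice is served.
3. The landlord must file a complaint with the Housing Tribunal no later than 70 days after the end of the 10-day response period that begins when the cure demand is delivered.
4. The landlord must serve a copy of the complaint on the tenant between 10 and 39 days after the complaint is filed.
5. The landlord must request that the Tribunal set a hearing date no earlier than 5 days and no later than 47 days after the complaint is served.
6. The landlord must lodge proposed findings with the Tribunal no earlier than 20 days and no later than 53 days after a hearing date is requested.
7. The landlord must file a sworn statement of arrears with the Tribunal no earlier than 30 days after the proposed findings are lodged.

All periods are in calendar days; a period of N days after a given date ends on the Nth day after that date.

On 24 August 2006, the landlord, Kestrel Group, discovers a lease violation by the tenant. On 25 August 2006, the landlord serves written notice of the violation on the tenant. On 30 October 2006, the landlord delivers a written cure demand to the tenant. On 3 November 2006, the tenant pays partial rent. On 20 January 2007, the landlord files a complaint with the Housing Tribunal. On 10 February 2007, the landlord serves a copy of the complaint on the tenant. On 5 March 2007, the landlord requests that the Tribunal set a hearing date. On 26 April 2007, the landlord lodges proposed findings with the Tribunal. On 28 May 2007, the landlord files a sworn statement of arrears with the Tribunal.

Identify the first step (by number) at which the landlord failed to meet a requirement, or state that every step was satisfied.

Step 1: 57 days after 24 August 2006 (when the violation is discovered) is 20 October 2006; 25 August 2006 is within that limit.
Step 2: the earliest permitted date is 34 days after 25 September 2006 (end of the 31-day response period, which began when the written notice is served on 25 August 2006), i.e. 29 October 2006; done 30 October 2006 — permitted.
Step 3: 70 days after 9 November 2006 (end of the 10-day response period, which began when the cure demand is delivered on 30 October 2006) is 18 January 2007; not done until 20 January 2007, 2 days after the deadline.
The procedure was therefore not followed at step 3.

Step 3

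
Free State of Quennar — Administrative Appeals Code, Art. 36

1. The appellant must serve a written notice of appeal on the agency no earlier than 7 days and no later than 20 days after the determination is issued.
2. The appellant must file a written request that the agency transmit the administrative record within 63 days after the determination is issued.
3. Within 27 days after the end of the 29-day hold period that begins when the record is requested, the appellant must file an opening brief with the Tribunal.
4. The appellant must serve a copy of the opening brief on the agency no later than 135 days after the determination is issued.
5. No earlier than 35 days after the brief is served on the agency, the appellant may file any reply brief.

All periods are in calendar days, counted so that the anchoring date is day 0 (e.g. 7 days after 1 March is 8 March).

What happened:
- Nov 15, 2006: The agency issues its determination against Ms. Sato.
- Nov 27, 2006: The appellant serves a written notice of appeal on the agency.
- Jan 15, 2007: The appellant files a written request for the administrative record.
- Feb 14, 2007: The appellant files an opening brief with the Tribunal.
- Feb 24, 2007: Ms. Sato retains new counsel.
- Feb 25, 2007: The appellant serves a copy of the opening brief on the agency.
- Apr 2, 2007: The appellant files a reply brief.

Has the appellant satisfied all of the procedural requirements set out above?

Yes

Step 1 — 7 and 20 days from Nov 15, 2006 (when the determination is issued) are Nov 22, 2006 and Dec 5, 2006 respectively; done Nov 27, 2006 — within the window.
Step 2 — counting 63 days from Nov 15, 2006 (when the determination is issued) gives a deadline of Jan 17, 2007; Jan 15, 2007 is within that limit.
Step 3 — counting 27 days from Feb 13, 2007 (end of the 29-day hold period, which began when the record is requested on Jan 15, 2007) gives a deadline of Mar 12, 2007; Feb 14, 2007 is within that limit.
Step 4 — counting 135 days from Nov 15, 2006 (when the determination is issued) gives a deadline of Mar 30, 2007; done Feb 25, 2007 — timely.
Step 5 — must wait 35 days from Feb 25, 2007 (when the brief is served on the agency), so not before Apr 1, 2007; done Apr 2, 2007, after the minimum wait.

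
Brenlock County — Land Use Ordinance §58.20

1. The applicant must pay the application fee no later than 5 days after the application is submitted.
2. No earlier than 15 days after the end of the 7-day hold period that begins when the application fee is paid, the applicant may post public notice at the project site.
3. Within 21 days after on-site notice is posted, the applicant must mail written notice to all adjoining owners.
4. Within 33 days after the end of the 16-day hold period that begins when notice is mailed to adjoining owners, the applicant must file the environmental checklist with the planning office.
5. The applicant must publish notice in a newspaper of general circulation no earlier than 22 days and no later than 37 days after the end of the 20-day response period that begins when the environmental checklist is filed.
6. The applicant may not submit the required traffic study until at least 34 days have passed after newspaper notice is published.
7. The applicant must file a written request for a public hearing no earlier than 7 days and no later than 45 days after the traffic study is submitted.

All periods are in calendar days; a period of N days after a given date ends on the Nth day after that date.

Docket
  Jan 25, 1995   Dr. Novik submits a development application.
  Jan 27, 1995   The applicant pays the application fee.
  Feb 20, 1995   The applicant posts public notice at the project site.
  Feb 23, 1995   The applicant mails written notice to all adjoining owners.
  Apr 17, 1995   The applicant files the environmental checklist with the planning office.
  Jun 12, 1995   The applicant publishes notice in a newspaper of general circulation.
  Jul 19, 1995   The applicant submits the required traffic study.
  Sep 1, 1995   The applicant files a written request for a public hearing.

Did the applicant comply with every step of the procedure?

Step 1 — counting 5 days from Jan 25, 1995 (when the application is submitted) gives a deadline of Jan 30, 1995; completed Jan 27, 1995, before the deadline.
Step 2 — must wait 15 days from Feb 3, 1995 (end of the 7-day hold period, which began when the application fee is paid on Jan 27, 1995), so not before Feb 18, 1995; done Feb 20, 1995, after the minimum wait.
Step 3 — counting 21 days from Feb 20, 1995 (when on-site notice is posted) gives a deadline of Mar 13, 1995; done Feb 23, 1995 — timely.
Step 4 — counting 33 days from Mar 11, 1995 (end of the 16-day hold period, which began when notice is mailed to adjoining owners on Feb 23, 1995) gives a deadline of Apr 13, 1995; Apr 17, 1995 misses that deadline by 4 days.

No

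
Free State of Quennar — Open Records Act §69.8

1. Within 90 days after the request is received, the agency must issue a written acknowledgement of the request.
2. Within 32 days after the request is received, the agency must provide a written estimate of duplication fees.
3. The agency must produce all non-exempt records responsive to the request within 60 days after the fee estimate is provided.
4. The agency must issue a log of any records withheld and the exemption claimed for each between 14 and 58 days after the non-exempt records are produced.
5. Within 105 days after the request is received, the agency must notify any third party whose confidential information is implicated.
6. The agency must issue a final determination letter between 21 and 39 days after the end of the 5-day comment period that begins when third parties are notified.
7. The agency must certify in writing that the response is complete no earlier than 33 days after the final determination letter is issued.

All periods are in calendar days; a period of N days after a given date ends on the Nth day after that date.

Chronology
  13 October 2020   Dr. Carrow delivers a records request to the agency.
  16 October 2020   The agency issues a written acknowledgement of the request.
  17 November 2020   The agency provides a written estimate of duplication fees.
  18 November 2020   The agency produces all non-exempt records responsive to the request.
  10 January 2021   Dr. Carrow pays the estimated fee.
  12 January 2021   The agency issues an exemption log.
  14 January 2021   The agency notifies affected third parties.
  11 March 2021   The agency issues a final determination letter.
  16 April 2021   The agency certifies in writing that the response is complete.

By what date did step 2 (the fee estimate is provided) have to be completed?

14 November 2020

Step 2 runs from 13 October 2020, when the request is received. 32 days after 13 October 2020 is 14 November 2020.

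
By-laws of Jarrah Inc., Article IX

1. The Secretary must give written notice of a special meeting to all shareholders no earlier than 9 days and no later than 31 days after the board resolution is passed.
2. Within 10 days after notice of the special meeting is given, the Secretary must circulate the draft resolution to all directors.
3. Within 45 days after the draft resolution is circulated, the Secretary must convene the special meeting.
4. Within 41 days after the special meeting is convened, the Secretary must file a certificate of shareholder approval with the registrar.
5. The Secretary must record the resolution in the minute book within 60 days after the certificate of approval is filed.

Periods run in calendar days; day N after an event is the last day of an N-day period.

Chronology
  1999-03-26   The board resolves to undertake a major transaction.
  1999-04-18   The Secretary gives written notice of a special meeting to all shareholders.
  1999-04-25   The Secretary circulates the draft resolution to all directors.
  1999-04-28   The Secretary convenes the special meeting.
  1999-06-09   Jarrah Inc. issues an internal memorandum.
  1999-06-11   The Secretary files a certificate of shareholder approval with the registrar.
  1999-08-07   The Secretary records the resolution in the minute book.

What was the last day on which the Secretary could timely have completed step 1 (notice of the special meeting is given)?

1999-04-26

Step 1 runs from 1999-03-26, when the board resolution is passed. The window is 9–31 days after 1999-03-26; it closes on 1999-04-26.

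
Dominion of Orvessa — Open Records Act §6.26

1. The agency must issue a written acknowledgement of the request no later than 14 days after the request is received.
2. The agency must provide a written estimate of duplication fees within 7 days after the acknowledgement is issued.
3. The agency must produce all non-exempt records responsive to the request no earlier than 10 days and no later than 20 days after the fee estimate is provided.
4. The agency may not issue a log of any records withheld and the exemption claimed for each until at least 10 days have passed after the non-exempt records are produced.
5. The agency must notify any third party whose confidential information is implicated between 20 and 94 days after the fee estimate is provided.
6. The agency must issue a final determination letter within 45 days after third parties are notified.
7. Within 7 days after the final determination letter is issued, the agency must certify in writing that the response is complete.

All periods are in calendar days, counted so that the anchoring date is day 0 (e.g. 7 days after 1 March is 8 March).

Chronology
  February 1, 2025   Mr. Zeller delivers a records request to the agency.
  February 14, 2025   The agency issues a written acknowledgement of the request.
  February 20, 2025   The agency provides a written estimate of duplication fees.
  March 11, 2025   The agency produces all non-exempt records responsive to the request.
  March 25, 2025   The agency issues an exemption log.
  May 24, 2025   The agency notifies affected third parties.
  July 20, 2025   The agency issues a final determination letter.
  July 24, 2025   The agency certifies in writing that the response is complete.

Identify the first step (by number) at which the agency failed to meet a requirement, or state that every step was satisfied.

Step 6

Step 1: 14 days after February 1, 2025 (when the request is received) is February 15, 2025; completed February 14, 2025, before the deadline.
Step 2: 7 days after February 14, 2025 (when the acknowledgement is issued) is February 21, 2025; February 20, 2025 is within that limit.
Step 3: the window is 10–20 days after February 20, 2025 (when the fee estimate is provided), so March 2, 2025 through March 12, 2025; March 11, 2025 falls inside that range.
Step 4: the earliest permitted date is 10 days after March 11, 2025 (when the non-exempt records are produced), i.e. March 21, 2025; done March 25, 2025 — permitted.
Step 5: the window is 20–94 days after February 20, 2025 (when the fee estimate is provided), so March 12, 2025 through May 25, 2025; done May 24, 2025 — within the window.
Step 6: 45 days after May 24, 2025 (when third parties are notified) is July 8, 2025; July 20, 2025 misses that deadline by 12 days.
The procedure was therefore not followed at step 6.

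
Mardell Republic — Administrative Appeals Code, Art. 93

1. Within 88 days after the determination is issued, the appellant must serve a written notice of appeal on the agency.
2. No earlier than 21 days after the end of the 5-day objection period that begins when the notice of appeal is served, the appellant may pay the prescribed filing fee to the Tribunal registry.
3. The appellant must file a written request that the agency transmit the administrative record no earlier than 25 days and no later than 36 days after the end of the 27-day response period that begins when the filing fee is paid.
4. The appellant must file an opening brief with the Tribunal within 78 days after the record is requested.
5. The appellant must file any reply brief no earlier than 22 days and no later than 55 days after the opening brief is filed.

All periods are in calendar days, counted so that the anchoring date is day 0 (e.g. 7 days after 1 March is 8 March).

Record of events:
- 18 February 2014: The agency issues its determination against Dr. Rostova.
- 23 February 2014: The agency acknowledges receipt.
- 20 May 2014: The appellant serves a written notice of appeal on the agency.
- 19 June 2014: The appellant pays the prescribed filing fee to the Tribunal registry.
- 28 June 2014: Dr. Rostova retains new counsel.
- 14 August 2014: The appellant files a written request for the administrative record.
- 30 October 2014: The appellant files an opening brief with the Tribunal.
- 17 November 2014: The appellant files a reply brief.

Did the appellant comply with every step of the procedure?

Step 1 — counting 88 days from 18 February 2014 (when the determination is issued) gives a deadline of 17 May 2014; done 20 May 2014 — 3 days late.

No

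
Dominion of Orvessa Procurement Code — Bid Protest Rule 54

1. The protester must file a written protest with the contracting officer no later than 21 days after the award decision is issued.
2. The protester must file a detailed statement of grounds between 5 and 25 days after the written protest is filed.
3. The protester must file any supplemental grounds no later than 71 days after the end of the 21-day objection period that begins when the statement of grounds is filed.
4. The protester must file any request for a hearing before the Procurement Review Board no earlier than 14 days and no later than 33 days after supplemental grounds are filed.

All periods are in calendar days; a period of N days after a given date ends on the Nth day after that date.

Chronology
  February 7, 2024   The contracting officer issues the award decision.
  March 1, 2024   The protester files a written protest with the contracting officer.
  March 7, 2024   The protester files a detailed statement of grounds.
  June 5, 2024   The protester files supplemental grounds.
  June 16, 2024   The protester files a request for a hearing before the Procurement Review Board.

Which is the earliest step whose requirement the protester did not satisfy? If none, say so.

Step 1: 21 days after February 7, 2024 (when the award decision is issued) is February 28, 2024; March 1, 2024 misses that deadline by 2 days.

Step 1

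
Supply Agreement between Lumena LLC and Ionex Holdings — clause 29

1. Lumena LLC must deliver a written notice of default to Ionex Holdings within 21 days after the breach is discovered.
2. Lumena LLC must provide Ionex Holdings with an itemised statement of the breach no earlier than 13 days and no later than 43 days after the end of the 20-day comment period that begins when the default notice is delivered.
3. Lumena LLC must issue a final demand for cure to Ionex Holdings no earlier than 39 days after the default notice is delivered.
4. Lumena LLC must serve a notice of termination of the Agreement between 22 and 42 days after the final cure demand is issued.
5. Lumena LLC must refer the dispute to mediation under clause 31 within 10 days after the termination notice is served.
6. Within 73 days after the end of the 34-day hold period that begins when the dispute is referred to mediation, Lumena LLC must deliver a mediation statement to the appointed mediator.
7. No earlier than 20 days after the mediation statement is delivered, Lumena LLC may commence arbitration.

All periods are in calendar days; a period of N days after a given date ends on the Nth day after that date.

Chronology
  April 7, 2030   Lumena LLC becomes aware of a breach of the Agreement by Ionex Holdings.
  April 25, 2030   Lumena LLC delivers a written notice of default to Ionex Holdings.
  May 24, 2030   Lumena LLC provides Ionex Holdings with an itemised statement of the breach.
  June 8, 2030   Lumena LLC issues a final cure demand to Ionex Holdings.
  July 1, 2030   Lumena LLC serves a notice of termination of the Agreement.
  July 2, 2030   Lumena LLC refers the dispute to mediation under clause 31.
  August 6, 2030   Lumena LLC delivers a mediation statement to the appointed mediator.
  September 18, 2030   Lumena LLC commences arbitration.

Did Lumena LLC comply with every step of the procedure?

(1) due by April 7, 2030 + 21 days = April 28, 2030; April 25, 2030 is within that limit.
(2) the permitted window runs from May 15, 2030 + 13 = May 28, 2030 to May 15, 2030 + 43 = June 27, 2030; done May 24, 2030 — 4 days before the window opened.
The procedure was therefore not followed at step 2.

No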